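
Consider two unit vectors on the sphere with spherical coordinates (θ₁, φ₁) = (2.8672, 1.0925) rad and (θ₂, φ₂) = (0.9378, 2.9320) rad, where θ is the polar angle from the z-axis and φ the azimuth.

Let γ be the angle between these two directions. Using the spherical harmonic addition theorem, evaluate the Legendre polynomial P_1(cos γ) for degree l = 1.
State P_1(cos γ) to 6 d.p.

-0.627431

Addition theorem: P_1(cos γ) = (4π/3) Σ_m Y*_{lm}(Ω₁) Y_{lm}(Ω₂), m = −1…1:
  m=-1: Y*=(0.043088, 0.083110)  Y=(-0.272462, -0.057957)  product (-0.006923, -0.025142)
  m=+0: Y*=(-0.470324, -0.000000)  Y=(0.289039, 0.000000)  product (-0.135942, -0.000000)
  m=+1: Y*=(-0.043088, 0.083110)  Y=(0.272462, -0.057957)  product (-0.006923, 0.025142)
Total Σ_m = (-0.149788, 0.000000). Multiply by 4.188790: (-0.627431, 0.000000). P_1(cos γ) = -0.627431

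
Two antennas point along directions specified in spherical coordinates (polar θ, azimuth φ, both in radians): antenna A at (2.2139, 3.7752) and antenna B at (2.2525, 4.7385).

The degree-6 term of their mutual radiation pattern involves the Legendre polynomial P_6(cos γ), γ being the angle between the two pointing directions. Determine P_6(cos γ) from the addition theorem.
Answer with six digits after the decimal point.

Addition theorem: P_6(cos γ) = (4π/13) Σ_m Y*_{lm}(Ω₁) Y_{lm}(Ω₂), m = −6…6:
  term(m=-6) = 0.01177 + 0.00648j   from Y*(Ω₁)=-0.10022 - 0.07779j, Y(Ω₂)=-0.10460 + 0.01652j
  term(m=-5) = 0.01019 + 0.09750j   from Y*(Ω₁)=-0.32921 - 0.00871j, Y(Ω₂)=-0.03875 - 0.29514j
  term(m=-4) = -0.14306 + 0.12336j   from Y*(Ω₁)=-0.35517 + 0.24674j, Y(Ω₂)=0.43442 - 0.04554j
  term(m=-3) = -0.04870 - 0.01252j   from Y*(Ω₁)=-0.06200 + 0.18101j, Y(Ω₂)=0.02056 + 0.26199j
  term(m=-2) = -0.01624 - 0.04371j   from Y*(Ω₁)=-0.07516 - 0.23991j, Y(Ω₂)=0.18523 - 0.00968j
  term(m=-1) = 0.05913 - 0.08505j   from Y*(Ω₁)=-0.24231 - 0.17801j, Y(Ω₂)=0.00899 + 0.34439j
  term(m=+0) = 0.01666 + 0.00000j   from Y*(Ω₁)=0.17582 + 0.00000j, Y(Ω₂)=0.09474 + 0.00000j
  term(m=+1) = 0.05913 + 0.08505j   from Y*(Ω₁)=0.24231 - 0.17801j, Y(Ω₂)=-0.00899 + 0.34439j
  term(m=+2) = -0.01624 + 0.04371j   from Y*(Ω₁)=-0.07516 + 0.23991j, Y(Ω₂)=0.18523 + 0.00968j
  term(m=+3) = -0.04870 + 0.01252j   from Y*(Ω₁)=0.06200 + 0.18101j, Y(Ω₂)=-0.02056 + 0.26199j
  term(m=+4) = -0.14306 - 0.12336j   from Y*(Ω₁)=-0.35517 - 0.24674j, Y(Ω₂)=0.43442 + 0.04554j
  term(m=+5) = 0.01019 - 0.09750j   from Y*(Ω₁)=0.32921 - 0.00871j, Y(Ω₂)=0.03875 - 0.29514j
  term(m=+6) = 0.01177 - 0.00648j   from Y*(Ω₁)=-0.10022 + 0.07779j, Y(Ω₂)=-0.10460 - 0.01652j
Accumulated sum -0.23718 + 0.00000j; after 4π/(2l+1) scaling, -0.22927 + 0.00000j ⇒ P_6 = -0.229266

-0.229266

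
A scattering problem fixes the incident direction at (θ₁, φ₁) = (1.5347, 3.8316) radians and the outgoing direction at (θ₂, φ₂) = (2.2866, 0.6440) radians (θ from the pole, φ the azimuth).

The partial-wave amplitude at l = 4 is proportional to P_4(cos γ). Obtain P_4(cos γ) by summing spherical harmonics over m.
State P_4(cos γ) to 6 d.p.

-0.294444

Term-by-term m-sum for l=4 (normalisation 4π/9 = 1.396263):
  m=-4: Y*=-0.40964 + 0.16436j  Y=-0.12112 - 0.07688j  product 0.06225 + 0.01159j
  m=-3: Y*=0.02158 - 0.03958j  Y=0.12471 + 0.33011j  product 0.01576 + 0.00219j
  m=-2: Y*=-0.06277 - 0.32504j  Y=0.10706 - 0.36844j  product -0.12648 - 0.01167j
  m=-1: Y*=0.03936 + 0.03248j  Y=-0.00270 + 0.00203j  product -0.00017 - 0.00001j
  m=+0: Y*=0.31323 + 0.00000j  Y=-0.36268 + 0.00000j  product -0.11360 + 0.00000j
  m=+1: Y*=-0.03936 + 0.03248j  Y=0.00270 + 0.00203j  product -0.00017 + 0.00001j
  m=+2: Y*=-0.06277 + 0.32504j  Y=0.10706 + 0.36844j  product -0.12648 + 0.01167j
  m=+3: Y*=-0.02158 - 0.03958j  Y=-0.12471 + 0.33011j  product 0.01576 - 0.00219j
  m=+4: Y*=-0.40964 - 0.16436j  Y=-0.12112 + 0.07688j  product 0.06225 - 0.01159j
Σ over m = -0.21088 + 0.00000j; ×(4π/9) → -0.29444 + 0.00000j. Real part: -0.294444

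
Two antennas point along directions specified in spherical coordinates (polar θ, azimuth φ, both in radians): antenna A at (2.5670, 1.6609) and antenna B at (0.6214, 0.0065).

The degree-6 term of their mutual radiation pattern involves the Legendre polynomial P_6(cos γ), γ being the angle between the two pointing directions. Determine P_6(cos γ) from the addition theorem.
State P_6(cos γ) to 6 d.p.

-0.154319

Addition theorem: P_6(cos γ) = (4π/13) Σ_m Y*_{lm}(Ω₁) Y_{lm}(Ω₂), m = −6…6:
  [-6]  conj(Y_{6,-6})(Ω₁) = (-0.010675, -0.006408) ; Y_{6,-6}(Ω₂) = (0.018794, -0.000733) ; Δ = (-0.000205, -0.000113)
  [-5]  conj(Y_{6,-5})(Ω₁) = (0.029005, -0.059966) ; Y_{6,-5}(Ω₂) = (0.090944, -0.002957) ; Δ = (0.002461, -0.005539)
  [-4]  conj(Y_{6,-4})(Ω₁) = (0.196649, 0.074112) ; Y_{6,-4}(Ω₂) = (0.256956, -0.006682) ; Δ = (0.051025, 0.017730)
  [-3]  conj(Y_{6,-3})(Ω₁) = (-0.111359, 0.401883) ; Y_{6,-3}(Ω₂) = (0.446328, -0.008704) ; Δ = (-0.046204, 0.180341)
  [-2]  conj(Y_{6,-2})(Ω₁) = (-0.444924, -0.081058) ; Y_{6,-2}(Ω₂) = (0.388780, -0.005054) ; Δ = (-0.173387, -0.029265)
  [-1]  conj(Y_{6,-1})(Ω₁) = (0.004151, -0.045949) ; Y_{6,-1}(Ω₂) = (-0.080069, 0.000520) ; Δ = (-0.000308, 0.003681)
  [+0]  conj(Y_{6,0})(Ω₁) = (-0.419358, -0.000000) ; Y_{6,0}(Ω₂) = (-0.413953, 0.000000) ; Δ = (0.173594, 0.000000)
  [+1]  conj(Y_{6,1})(Ω₁) = (-0.004151, -0.045949) ; Y_{6,1}(Ω₂) = (0.080069, 0.000520) ; Δ = (-0.000308, -0.003681)
  [+2]  conj(Y_{6,2})(Ω₁) = (-0.444924, 0.081058) ; Y_{6,2}(Ω₂) = (0.388780, 0.005054) ; Δ = (-0.173387, 0.029265)
  [+3]  conj(Y_{6,3})(Ω₁) = (0.111359, 0.401883) ; Y_{6,3}(Ω₂) = (-0.446328, -0.008704) ; Δ = (-0.046204, -0.180341)
  [+4]  conj(Y_{6,4})(Ω₁) = (0.196649, -0.074112) ; Y_{6,4}(Ω₂) = (0.256956, 0.006682) ; Δ = (0.051025, -0.017730)
  [+5]  conj(Y_{6,5})(Ω₁) = (-0.029005, -0.059966) ; Y_{6,5}(Ω₂) = (-0.090944, -0.002957) ; Δ = (0.002461, 0.005539)
  [+6]  conj(Y_{6,6})(Ω₁) = (-0.010675, 0.006408) ; Y_{6,6}(Ω₂) = (0.018794, 0.000733) ; Δ = (-0.000205, 0.000113)
Total Σ_m = (-0.159645, -0.000000). Multiply by 0.966644: (-0.154319, -0.000000). P_6(cos γ) = -0.154319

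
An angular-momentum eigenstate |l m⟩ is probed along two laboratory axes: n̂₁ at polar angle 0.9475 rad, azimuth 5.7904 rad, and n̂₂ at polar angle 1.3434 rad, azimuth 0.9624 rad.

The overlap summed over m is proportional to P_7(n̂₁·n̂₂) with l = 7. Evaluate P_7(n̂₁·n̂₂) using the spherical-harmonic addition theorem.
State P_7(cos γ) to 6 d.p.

Term-by-term m-sum for l=7 (normalisation 4π/15 = 0.837758):
  term(m=-7) = (-0.035081, 0.033444)   from Y*(Ω₁)=(-0.110872, 0.035259), Y(Ω₂)=(0.374468, -0.182561)
  term(m=-6) = (-0.086794, -0.072171)   from Y*(Ω₁)=(-0.307615, -0.057529), Y(Ω₂)=(0.315010, 0.175702)
  term(m=-5) = (-0.026515, 0.040643)   from Y*(Ω₁)=(-0.345962, -0.278433), Y(Ω₂)=(-0.010867, -0.108733)
  term(m=-4) = (-0.083048, -0.041399)   from Y*(Ω₁)=(-0.103722, -0.245091), Y(Ω₂)=(0.264876, -0.226752)
  term(m=-3) = (0.000089, -0.000247)   from Y*(Ω₁)=(-0.015780, 0.170218), Y(Ω₂)=(-0.001485, -0.000386)
  term(m=-2) = (0.112791, 0.026555)   from Y*(Ω₁)=(-0.195510, 0.295036), Y(Ω₂)=(-0.113491, -0.307089)
  term(m=-1) = (0.000119, -0.001027)   from Y*(Ω₁)=(0.022901, -0.012297), Y(Ω₂)=(0.022725, -0.032626)
  term(m=+0) = (-0.112475, 0.000000)   from Y*(Ω₁)=(0.352552, -0.000000), Y(Ω₂)=(-0.319031, 0.000000)
  term(m=+1) = (0.000119, 0.001027)   from Y*(Ω₁)=(-0.022901, -0.012297), Y(Ω₂)=(-0.022725, -0.032626)
  term(m=+2) = (0.112791, -0.026555)   from Y*(Ω₁)=(-0.195510, -0.295036), Y(Ω₂)=(-0.113491, 0.307089)
  term(m=+3) = (0.000089, 0.000247)   from Y*(Ω₁)=(0.015780, 0.170218), Y(Ω₂)=(0.001485, -0.000386)
  term(m=+4) = (-0.083048, 0.041399)   from Y*(Ω₁)=(-0.103722, 0.245091), Y(Ω₂)=(0.264876, 0.226752)
  term(m=+5) = (-0.026515, -0.040643)   from Y*(Ω₁)=(0.345962, -0.278433), Y(Ω₂)=(0.010867, -0.108733)
  term(m=+6) = (-0.086794, 0.072171)   from Y*(Ω₁)=(-0.307615, 0.057529), Y(Ω₂)=(0.315010, -0.175702)
  term(m=+7) = (-0.035081, -0.033444)   from Y*(Ω₁)=(0.110872, 0.035259), Y(Ω₂)=(-0.374468, -0.182561)
Σ over m = (-0.349353, 0.000000); ×(4π/15) → (-0.292674, 0.000000). Real part: -0.292674

-0.292674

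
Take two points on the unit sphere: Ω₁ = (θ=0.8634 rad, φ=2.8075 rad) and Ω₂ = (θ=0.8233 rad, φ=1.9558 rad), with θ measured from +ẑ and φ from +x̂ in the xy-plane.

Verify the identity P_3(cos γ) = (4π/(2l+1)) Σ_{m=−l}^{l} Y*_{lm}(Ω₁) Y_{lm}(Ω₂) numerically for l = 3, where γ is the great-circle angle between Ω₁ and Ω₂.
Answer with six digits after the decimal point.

Summing Y*_{l m}(θ₁,φ₁)·Y_{l m}(θ₂,φ₂) over m ∈ [−3, 3]; prefactor 4π/(2·3+1) = 1.795196:
  [-3]  conj(Y_{3,-3})(Ω₁) = (-0.098628, 0.154376) ; Y_{3,-3}(Ω₂) = (0.150559, 0.066476) ; Δ = (-0.025111, 0.016686)
  [-2]  conj(Y_{3,-2})(Ω₁) = (0.301158, -0.237706) ; Y_{3,-2}(Ω₂) = (-0.268269, 0.260135) ; Δ = (-0.018956, 0.142111)
  [-1]  conj(Y_{3,-1})(Ω₁) = (-0.257944, 0.089533) ; Y_{3,-1}(Ω₂) = (-0.116670, -0.287912) ; Δ = (0.055872, 0.063819)
  [+0]  conj(Y_{3,0})(Ω₁) = (-0.215454, -0.000000) ; Y_{3,0}(Ω₂) = (-0.174874, 0.000000) ; Δ = (0.037677, 0.000000)
  [+1]  conj(Y_{3,1})(Ω₁) = (0.257944, 0.089533) ; Y_{3,1}(Ω₂) = (0.116670, -0.287912) ; Δ = (0.055872, -0.063819)
  [+2]  conj(Y_{3,2})(Ω₁) = (0.301158, 0.237706) ; Y_{3,2}(Ω₂) = (-0.268269, -0.260135) ; Δ = (-0.018956, -0.142111)
  [+3]  conj(Y_{3,3})(Ω₁) = (0.098628, 0.154376) ; Y_{3,3}(Ω₂) = (-0.150559, 0.066476) ; Δ = (-0.025111, -0.016686)
Accumulated sum (0.061287, -0.000000); after 4π/(2l+1) scaling, (0.110022, -0.000000) ⇒ P_3 = 0.110022

0.110022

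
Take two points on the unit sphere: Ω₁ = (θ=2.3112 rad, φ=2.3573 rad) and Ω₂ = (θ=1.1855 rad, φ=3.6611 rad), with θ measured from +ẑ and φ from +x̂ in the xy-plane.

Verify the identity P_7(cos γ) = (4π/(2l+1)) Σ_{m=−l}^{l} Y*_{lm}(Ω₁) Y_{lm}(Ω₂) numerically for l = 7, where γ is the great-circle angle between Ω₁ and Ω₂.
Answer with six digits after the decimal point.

0.152209

Term-by-term m-sum for l=7 (normalisation 4π/15 = 0.837758):
  m=-7: Y*=(-0.041909, -0.042563)  Y=(0.258234, -0.139388)  product (-0.016755, -0.005149)
  m=-6: Y*=(0.001355, -0.204234)  Y=(-0.445176, -0.010931)  product (-0.002835, 0.090905)
  m=-5: Y*=(0.281134, -0.278043)  Y=(0.179419, 0.108541)  product (0.080620, -0.019372)
  m=-4: Y*=(0.428646, 0.001896)  Y=(0.114979, 0.206896)  product (0.048893, 0.088903)
  m=-3: Y*=(0.080884, 0.081422)  Y=(0.003749, -0.305431)  product (0.025172, -0.024399)
  m=-2: Y*=(0.000692, -0.313116)  Y=(0.059289, -0.100778)  product (-0.031514, -0.018634)
  m=-1: Y*=(0.188432, -0.188016)  Y=(-0.277551, 0.158734)  product (-0.022455, 0.082094)
  m=+0: Y*=(-0.242463, -0.000000)  Y=(-0.080161, 0.000000)  product (0.019436, 0.000000)
  m=+1: Y*=(-0.188432, -0.188016)  Y=(0.277551, 0.158734)  product (-0.022455, -0.082094)
  m=+2: Y*=(0.000692, 0.313116)  Y=(0.059289, 0.100778)  product (-0.031514, 0.018634)
  m=+3: Y*=(-0.080884, 0.081422)  Y=(-0.003749, -0.305431)  product (0.025172, 0.024399)
  m=+4: Y*=(0.428646, -0.001896)  Y=(0.114979, -0.206896)  product (0.048893, -0.088903)
  m=+5: Y*=(-0.281134, -0.278043)  Y=(-0.179419, 0.108541)  product (0.080620, 0.019372)
  m=+6: Y*=(0.001355, 0.204234)  Y=(-0.445176, 0.010931)  product (-0.002835, -0.090905)
  m=+7: Y*=(0.041909, -0.042563)  Y=(-0.258234, -0.139388)  product (-0.016755, 0.005149)
Accumulated sum (0.181686, 0.000000); after 4π/(2l+1) scaling, (0.152209, 0.000000) ⇒ P_7 = 0.152209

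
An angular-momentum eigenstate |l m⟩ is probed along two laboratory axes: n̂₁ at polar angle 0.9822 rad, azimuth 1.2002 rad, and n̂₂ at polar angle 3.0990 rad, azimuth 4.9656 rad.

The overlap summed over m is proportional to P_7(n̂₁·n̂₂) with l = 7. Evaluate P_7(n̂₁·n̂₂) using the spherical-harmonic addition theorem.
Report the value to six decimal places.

-0.322626

Summing Y*_{l m}(θ₁,φ₁)·Y_{l m}(θ₂,φ₂) over m ∈ [−7, 7]; prefactor 4π/(2·7+1) = 0.837758:
  m=-7: -0.07166 + 0.11755j × -0.00000 + 0.00000j = 0.00000 - 0.00000j  (running Σ = 0.00000 - 0.00000j)
  m=-6: 0.20886 + 0.27316j × 0.00000 - 0.00000j = 0.00000 - 0.00000j  (running Σ = 0.00000 - 0.00000j)
  m=-5: 0.42179 - 0.12229j × 0.00000 + 0.00000j = 0.00000 + 0.00000j  (running Σ = 0.00000 + 0.00000j)
  m=-4: 0.01734 - 0.19559j × -0.00001 + 0.00002j = 0.00000 + 0.00000j  (running Σ = 0.00000 + 0.00000j)
  m=-3: 0.21440 + 0.10596j × -0.00047 - 0.00049j = -0.00005 - 0.00016j  (running Σ = -0.00004 - 0.00015j)
  m=-2: 0.23580 - 0.21582j × 0.01182 - 0.00655j = 0.00137 - 0.00410j  (running Σ = 0.00133 - 0.00425j)
  m=-1: 0.04128 + 0.10624j × 0.04307 + 0.16646j = -0.01591 + 0.01145j  (running Σ = -0.01458 + 0.00720j)
  m=0: 0.33423 + 0.00000j × -1.06497 + 0.00000j = -0.35595 + 0.00000j  (running Σ = -0.37053 + 0.00720j)
  m=1: -0.04128 + 0.10624j × -0.04307 + 0.16646j = -0.01591 - 0.01145j  (running Σ = -0.38643 - 0.00425j)
  m=2: 0.23580 + 0.21582j × 0.01182 + 0.00655j = 0.00137 + 0.00410j  (running Σ = -0.38506 - 0.00015j)
  m=3: -0.21440 + 0.10596j × 0.00047 - 0.00049j = -0.00005 + 0.00016j  (running Σ = -0.38511 + 0.00000j)
  m=4: 0.01734 + 0.19559j × -0.00001 - 0.00002j = 0.00000 - 0.00000j  (running Σ = -0.38511 + 0.00000j)
  m=5: -0.42179 - 0.12229j × -0.00000 + 0.00000j = 0.00000 - 0.00000j  (running Σ = -0.38511 - 0.00000j)
  m=6: 0.20886 - 0.27316j × 0.00000 + 0.00000j = 0.00000 + 0.00000j  (running Σ = -0.38511 - 0.00000j)
  m=7: 0.07166 + 0.11755j × 0.00000 + 0.00000j = 0.00000 + 0.00000j  (running Σ = -0.38511 + 0.00000j)
Total Σ_m = -0.38511 + 0.00000j. Multiply by 0.837758: -0.32263 + 0.00000j. P_7(cos γ) = -0.322626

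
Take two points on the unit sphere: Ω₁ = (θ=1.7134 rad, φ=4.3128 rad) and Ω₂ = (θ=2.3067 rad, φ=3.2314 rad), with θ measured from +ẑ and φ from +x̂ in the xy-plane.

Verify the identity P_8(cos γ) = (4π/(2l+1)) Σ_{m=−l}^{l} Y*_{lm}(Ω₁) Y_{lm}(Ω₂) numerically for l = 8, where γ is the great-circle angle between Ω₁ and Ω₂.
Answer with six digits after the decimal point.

Term-by-term m-sum for l=8 (normalisation 4π/17 = 0.739198):
  m=-8: (-0.474309, 0.026170) × (0.035356, -0.030913) = (-0.015961, 0.015588)  (running Σ = (-0.015961, 0.015588))
  m=-7: (-0.092129, 0.256790) × (0.137600, -0.100042) = (0.013013, 0.044551)  (running Σ = (-0.002948, 0.060139))
  m=-6: (-0.181571, -0.167147) × (0.308559, -0.184475) = (-0.086860, -0.018079)  (running Σ = (-0.089808, 0.042059))
  m=-5: (-0.269571, 0.122702) × (0.413540, -0.199272) = (-0.087027, 0.104460)  (running Σ = (-0.176835, 0.146519))
  m=-4: (-0.004487, -0.162762) × (0.237231, -0.089086) = (-0.015564, -0.038213)  (running Σ = (-0.192399, 0.108307))
  m=-3: (-0.279362, -0.109007) × (-0.183471, 0.050663) = (0.056777, 0.005846)  (running Σ = (-0.135622, 0.114153))
  m=-2: (0.086080, -0.088485) × (-0.362983, 0.065907) = (-0.025414, 0.037792)  (running Σ = (-0.161036, 0.151945))
  m=-1: (-0.116578, -0.276049) × (0.024991, -0.002250) = (-0.003535, -0.006636)  (running Σ = (-0.164570, 0.145309))
  m=0: (0.111580, -0.000000) × (0.369114, 0.000000) = (0.041186, 0.000000)  (running Σ = (-0.123384, 0.145309))
  m=1: (0.116578, -0.276049) × (-0.024991, -0.002250) = (-0.003535, 0.006636)  (running Σ = (-0.126919, 0.151945))
  m=2: (0.086080, 0.088485) × (-0.362983, -0.065907) = (-0.025414, -0.037792)  (running Σ = (-0.152332, 0.114153))
  m=3: (0.279362, -0.109007) × (0.183471, 0.050663) = (0.056777, -0.005846)  (running Σ = (-0.095555, 0.108307))
  m=4: (-0.004487, 0.162762) × (0.237231, 0.089086) = (-0.015564, 0.038213)  (running Σ = (-0.111119, 0.146519))
  m=5: (0.269571, 0.122702) × (-0.413540, -0.199272) = (-0.087027, -0.104460)  (running Σ = (-0.198147, 0.042059))
  m=6: (-0.181571, 0.167147) × (0.308559, 0.184475) = (-0.086860, 0.018079)  (running Σ = (-0.285007, 0.060139))
  m=7: (0.092129, 0.256790) × (-0.137600, -0.100042) = (0.013013, -0.044551)  (running Σ = (-0.271994, 0.015588))
  m=8: (-0.474309, -0.026170) × (0.035356, 0.030913) = (-0.015961, -0.015588)  (running Σ = (-0.287954, -0.000000))
Accumulated sum (-0.287954, -0.000000); after 4π/(2l+1) scaling, (-0.212855, -0.000000) ⇒ P_8 = -0.212855

-0.212855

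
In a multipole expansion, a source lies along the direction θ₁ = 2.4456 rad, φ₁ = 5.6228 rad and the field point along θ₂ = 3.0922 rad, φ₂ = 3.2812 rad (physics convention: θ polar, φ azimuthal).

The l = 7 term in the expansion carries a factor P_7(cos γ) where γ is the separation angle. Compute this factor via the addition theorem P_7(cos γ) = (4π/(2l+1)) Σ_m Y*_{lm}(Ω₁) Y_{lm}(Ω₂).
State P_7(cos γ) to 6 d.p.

-0.011596

Addition theorem: P_7(cos γ) = (4π/15) Σ_m Y*_{lm}(Ω₁) Y_{lm}(Ω₂), m = −7…7:
  [-7]  conj(Y_{7,-7})(Ω₁) = -0.001995+0.022180i ; Y_{7,-7}(Ω₂) = -0.000000+0.000000i ; Δ = -0.000000-0.000000i
  [-6]  conj(Y_{7,-6})(Ω₁) = +0.067989-0.072970i ; Y_{7,-6}(Ω₂) = -0.000000+0.000000i ; Δ = +0.000000+0.000000i
  [-5]  conj(Y_{7,-5})(Ω₁) = -0.261207+0.042243i ; Y_{7,-5}(Ω₂) = -0.000001+0.000001i ; Δ = +0.000000-0.000000i
  [-4]  conj(Y_{7,-4})(Ω₁) = +0.388841+0.212451i ; Y_{7,-4}(Ω₂) = -0.000037+0.000023i ; Δ = -0.000019+0.000001i
  [-3]  conj(Y_{7,-3})(Ω₁) = -0.159694-0.367064i ; Y_{7,-3}(Ω₂) = -0.000967+0.000430i ; Δ = +0.000312+0.000286i
  [-2]  conj(Y_{7,-2})(Ω₁) = +0.002252-0.008818i ; Y_{7,-2}(Ω₂) = -0.017420+0.004994i ; Δ = +0.000005+0.000165i
  [-1]  conj(Y_{7,-1})(Ω₁) = -0.308886+0.239919i ; Y_{7,-1}(Ω₂) = -0.196595+0.027626i ; Δ = +0.054097-0.055700i
  [+0]  conj(Y_{7,0})(Ω₁) = +0.116180-0.000000i ; Y_{7,0}(Ω₂) = -1.055546+0.000000i ; Δ = -0.122633+0.000000i
  [+1]  conj(Y_{7,1})(Ω₁) = +0.308886+0.239919i ; Y_{7,1}(Ω₂) = +0.196595+0.027626i ; Δ = +0.054097+0.055700i
  [+2]  conj(Y_{7,2})(Ω₁) = +0.002252+0.008818i ; Y_{7,2}(Ω₂) = -0.017420-0.004994i ; Δ = +0.000005-0.000165i
  [+3]  conj(Y_{7,3})(Ω₁) = +0.159694-0.367064i ; Y_{7,3}(Ω₂) = +0.000967+0.000430i ; Δ = +0.000312-0.000286i
  [+4]  conj(Y_{7,4})(Ω₁) = +0.388841-0.212451i ; Y_{7,4}(Ω₂) = -0.000037-0.000023i ; Δ = -0.000019-0.000001i
  [+5]  conj(Y_{7,5})(Ω₁) = +0.261207+0.042243i ; Y_{7,5}(Ω₂) = +0.000001+0.000001i ; Δ = +0.000000+0.000000i
  [+6]  conj(Y_{7,6})(Ω₁) = +0.067989+0.072970i ; Y_{7,6}(Ω₂) = -0.000000-0.000000i ; Δ = +0.000000-0.000000i
  [+7]  conj(Y_{7,7})(Ω₁) = +0.001995+0.022180i ; Y_{7,7}(Ω₂) = +0.000000+0.000000i ; Δ = -0.000000+0.000000i
Accumulated sum -0.013842-0.000000i; after 4π/(2l+1) scaling, -0.011596-0.000000i ⇒ P_7 = -0.011596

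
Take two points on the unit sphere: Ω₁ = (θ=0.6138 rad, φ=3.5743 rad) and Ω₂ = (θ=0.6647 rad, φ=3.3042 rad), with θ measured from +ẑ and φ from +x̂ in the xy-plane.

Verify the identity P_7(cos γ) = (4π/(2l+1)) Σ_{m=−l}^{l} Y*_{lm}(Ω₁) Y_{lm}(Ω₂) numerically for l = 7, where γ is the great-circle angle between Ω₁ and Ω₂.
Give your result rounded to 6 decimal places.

Expand P_7 via completeness: Σ_{m} conj(Y_{7,m}) at Ω₁ times Y_{7,m} at Ω₂ —
  m=-7: Y*=(0.010449, -0.001182)  Y=(-0.007121, 0.015423)  product (-0.000056, 0.000170)
  m=-6: Y*=(-0.047743, 0.028967)  Y=(0.045472, -0.067162)  product (-0.000225, 0.004524)
  m=-5: Y*=(0.099887, -0.148304)  Y=(-0.158839, 0.167871)  product (0.009030, 0.040325)
  m=-4: Y*=(-0.059836, 0.370699)  Y=(0.336300, -0.255885)  product (0.074733, 0.139977)
  m=-3: Y*=(-0.129537, -0.463230)  Y=(-0.389826, 0.206839)  product (0.146311, 0.153786)
  m=-2: Y*=(0.147180, 0.172842)  Y=(0.077145, -0.026012)  product (0.015850, 0.009505)
  m=-1: Y*=(0.260968, 0.120542)  Y=(0.363238, -0.059591)  product (0.101977, 0.028234)
  m=+0: Y*=(-0.331964, -0.000000)  Y=(-0.205480, 0.000000)  product (0.068212, 0.000000)
  m=+1: Y*=(-0.260968, 0.120542)  Y=(-0.363238, -0.059591)  product (0.101977, -0.028234)
  m=+2: Y*=(0.147180, -0.172842)  Y=(0.077145, 0.026012)  product (0.015850, -0.009505)
  m=+3: Y*=(0.129537, -0.463230)  Y=(0.389826, 0.206839)  product (0.146311, -0.153786)
  m=+4: Y*=(-0.059836, -0.370699)  Y=(0.336300, 0.255885)  product (0.074733, -0.139977)
  m=+5: Y*=(-0.099887, -0.148304)  Y=(0.158839, 0.167871)  product (0.009030, -0.040325)
  m=+6: Y*=(-0.047743, -0.028967)  Y=(0.045472, 0.067162)  product (-0.000225, -0.004524)
  m=+7: Y*=(-0.010449, -0.001182)  Y=(0.007121, 0.015423)  product (-0.000056, -0.000170)
Total Σ_m = (0.763451, -0.000000). Multiply by 0.837758: (0.639588, -0.000000). P_7(cos γ) = 0.639588

0.639588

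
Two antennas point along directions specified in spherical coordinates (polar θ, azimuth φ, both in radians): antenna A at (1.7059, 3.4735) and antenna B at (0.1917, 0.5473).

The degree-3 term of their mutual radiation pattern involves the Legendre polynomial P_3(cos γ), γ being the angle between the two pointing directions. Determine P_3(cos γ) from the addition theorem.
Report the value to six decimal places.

Summing Y*_{l m}(θ₁,φ₁)·Y_{l m}(θ₂,φ₂) over m ∈ [−3, 3]; prefactor 4π/(2·3+1) = 1.795196:
  [-3]  conj(Y_{3,-3})(Ω₁) = -0.220780-0.340630i ; Y_{3,-3}(Ω₂) = -0.000205-0.002878i ; Δ = -0.000935+0.000705i
  [-2]  conj(Y_{3,-2})(Ω₁) = -0.106456-0.083274i ; Y_{3,-2}(Ω₂) = +0.016695-0.032368i ; Δ = -0.004473+0.002055i
  [-1]  conj(Y_{3,-1})(Ω₁) = +0.275294+0.094882i ; Y_{3,-1}(Ω₂) = +0.200780-0.122354i ; Δ = +0.066883-0.014633i
  [+0]  conj(Y_{3,0})(Ω₁) = +0.146233-0.000000i ; Y_{3,0}(Ω₂) = +0.666188+0.000000i ; Δ = +0.097419+0.000000i
  [+1]  conj(Y_{3,1})(Ω₁) = -0.275294+0.094882i ; Y_{3,1}(Ω₂) = -0.200780-0.122354i ; Δ = +0.066883+0.014633i
  [+2]  conj(Y_{3,2})(Ω₁) = -0.106456+0.083274i ; Y_{3,2}(Ω₂) = +0.016695+0.032368i ; Δ = -0.004473-0.002055i
  [+3]  conj(Y_{3,3})(Ω₁) = +0.220780-0.340630i ; Y_{3,3}(Ω₂) = +0.000205-0.002878i ; Δ = -0.000935-0.000705i
Accumulated sum +0.220369-0.000000i; after 4π/(2l+1) scaling, +0.395605-0.000000i ⇒ P_3 = 0.395605

0.395605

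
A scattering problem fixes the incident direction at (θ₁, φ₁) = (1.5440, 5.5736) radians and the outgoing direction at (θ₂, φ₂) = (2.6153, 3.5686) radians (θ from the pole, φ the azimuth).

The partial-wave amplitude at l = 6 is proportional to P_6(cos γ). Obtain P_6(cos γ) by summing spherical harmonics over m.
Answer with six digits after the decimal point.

Summing Y*_{l m}(θ₁,φ₁)·Y_{l m}(θ₂,φ₂) over m ∈ [−6, 6]; prefactor 4π/(2·6+1) = 0.966644:
  term(m=-6) = (0.003216, -0.001912)   from Y*(Ω₁)=(-0.211787, 0.433028), Y(Ω₂)=(-0.006494, -0.004251)
  term(m=-5) = (0.001709, 0.001170)   from Y*(Ω₁)=(-0.041112, 0.017690), Y(Ω₂)=(-0.024751, -0.039109)
  term(m=-4) = (0.009586, -0.057211)   from Y*(Ω₁)=(0.337328, 0.105551), Y(Ω₂)=(-0.022452, -0.162576)
  term(m=-3) = (0.018761, -0.005156)   from Y*(Ω₁)=(0.027619, 0.044253), Y(Ω₂)=(0.106576, -0.357436)
  term(m=-2) = (-0.102158, -0.120700)   from Y*(Ω₁)=(0.048525, -0.317576), Y(Ω₂)=(0.323364, -0.371090)
  term(m=-1) = (0.004206, -0.009070)   from Y*(Ω₁)=(0.041674, -0.035790), Y(Ω₂)=(0.165663, -0.075377)
  term(m=+0) = (0.120112, 0.000000)   from Y*(Ω₁)=(-0.313065, -0.000000), Y(Ω₂)=(-0.383665, 0.000000)
  term(m=+1) = (0.004206, 0.009070)   from Y*(Ω₁)=(-0.041674, -0.035790), Y(Ω₂)=(-0.165663, -0.075377)
  term(m=+2) = (-0.102158, 0.120700)   from Y*(Ω₁)=(0.048525, 0.317576), Y(Ω₂)=(0.323364, 0.371090)
  term(m=+3) = (0.018761, 0.005156)   from Y*(Ω₁)=(-0.027619, 0.044253), Y(Ω₂)=(-0.106576, -0.357436)
  term(m=+4) = (0.009586, 0.057211)   from Y*(Ω₁)=(0.337328, -0.105551), Y(Ω₂)=(-0.022452, 0.162576)
  term(m=+5) = (0.001709, -0.001170)   from Y*(Ω₁)=(0.041112, 0.017690), Y(Ω₂)=(0.024751, -0.039109)
  term(m=+6) = (0.003216, 0.001912)   from Y*(Ω₁)=(-0.211787, -0.433028), Y(Ω₂)=(-0.006494, 0.004251)
Σ over m = (-0.009246, 0.000000); ×(4π/13) → (-0.008937, 0.000000). Real part: -0.008937

-0.008937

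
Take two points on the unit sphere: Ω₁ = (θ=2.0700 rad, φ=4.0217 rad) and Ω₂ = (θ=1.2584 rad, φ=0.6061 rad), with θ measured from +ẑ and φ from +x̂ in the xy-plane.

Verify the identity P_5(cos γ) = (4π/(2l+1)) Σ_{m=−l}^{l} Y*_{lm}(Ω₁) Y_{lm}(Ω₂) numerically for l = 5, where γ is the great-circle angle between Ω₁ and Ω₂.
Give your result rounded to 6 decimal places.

-0.387542

Summing Y*_{l m}(θ₁,φ₁)·Y_{l m}(θ₂,φ₂) over m ∈ [−5, 5]; prefactor 4π/(2·5+1) = 1.142397:
  [-5]  conj(Y_{5,-5})(Ω₁) = (0.074287, 0.230439) ; Y_{5,-5}(Ω₂) = (-0.359938, -0.040152) ; Δ = (-0.017486, -0.085927)
  [-4]  conj(Y_{5,-4})(Ω₁) = (0.387879, 0.154401) ; Y_{5,-4}(Ω₂) = (-0.278773, -0.243121) ; Δ = (-0.070592, -0.137344)
  [-3]  conj(Y_{5,-3})(Ω₁) = (0.218171, -0.119547) ; Y_{5,-3}(Ω₂) = (0.010946, 0.043318) ; Δ = (0.007567, 0.008142)
  [-2]  conj(Y_{5,-2})(Ω₁) = (-0.036794, 0.191916) ; Y_{5,-2}(Ω₂) = (-0.118629, 0.316511) ; Δ = (-0.056379, -0.034412)
  [-1]  conj(Y_{5,-1})(Ω₁) = (0.198044, 0.239620) ; Y_{5,-1}(Ω₂) = (-0.033827, 0.023446) ; Δ = (-0.012317, -0.003462)
  [+0]  conj(Y_{5,0})(Ω₁) = (-0.126890, -0.000000) ; Y_{5,0}(Ω₂) = (0.321696, 0.000000) ; Δ = (-0.040820, -0.000000)
  [+1]  conj(Y_{5,1})(Ω₁) = (-0.198044, 0.239620) ; Y_{5,1}(Ω₂) = (0.033827, 0.023446) ; Δ = (-0.012317, 0.003462)
  [+2]  conj(Y_{5,2})(Ω₁) = (-0.036794, -0.191916) ; Y_{5,2}(Ω₂) = (-0.118629, -0.316511) ; Δ = (-0.056379, 0.034412)
  [+3]  conj(Y_{5,3})(Ω₁) = (-0.218171, -0.119547) ; Y_{5,3}(Ω₂) = (-0.010946, 0.043318) ; Δ = (0.007567, -0.008142)
  [+4]  conj(Y_{5,4})(Ω₁) = (0.387879, -0.154401) ; Y_{5,4}(Ω₂) = (-0.278773, 0.243121) ; Δ = (-0.070592, 0.137344)
  [+5]  conj(Y_{5,5})(Ω₁) = (-0.074287, 0.230439) ; Y_{5,5}(Ω₂) = (0.359938, -0.040152) ; Δ = (-0.017486, 0.085927)
Total Σ_m = (-0.339235, -0.000000). Multiply by 1.142397: (-0.387542, -0.000000). P_5(cos γ) = -0.387542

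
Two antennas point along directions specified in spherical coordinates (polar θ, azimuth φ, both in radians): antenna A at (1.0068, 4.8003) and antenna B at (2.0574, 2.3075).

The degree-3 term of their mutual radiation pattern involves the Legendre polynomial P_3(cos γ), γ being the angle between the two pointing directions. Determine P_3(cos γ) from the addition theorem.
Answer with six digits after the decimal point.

Addition theorem: P_3(cos γ) = (4π/7) Σ_m Y*_{lm}(Ω₁) Y_{lm}(Ω₂), m = −3…3:
  [-3]  conj(Y_{3,-3})(Ω₁) = -0.06565 + 0.24314j ; Y_{3,-3}(Ω₂) = 0.23124 - 0.17192j ; Δ = 0.02662 + 0.06751j
  [-2]  conj(Y_{3,-2})(Ω₁) = -0.38419 - 0.06825j ; Y_{3,-2}(Ω₂) = 0.03631 - 0.37163j ; Δ = -0.03931 + 0.14030j
  [-1]  conj(Y_{3,-1})(Ω₁) = 0.01028 - 0.11667j ; Y_{3,-1}(Ω₂) = -0.01792 - 0.01976j ; Δ = -0.00249 + 0.00189j
  [+0]  conj(Y_{3,0})(Ω₁) = -0.31343 + 0.00000j ; Y_{3,0}(Ω₂) = 0.33272 + 0.00000j ; Δ = -0.10429 + 0.00000j
  [+1]  conj(Y_{3,1})(Ω₁) = -0.01028 - 0.11667j ; Y_{3,1}(Ω₂) = 0.01792 - 0.01976j ; Δ = -0.00249 - 0.00189j
  [+2]  conj(Y_{3,2})(Ω₁) = -0.38419 + 0.06825j ; Y_{3,2}(Ω₂) = 0.03631 + 0.37163j ; Δ = -0.03931 - 0.14030j
  [+3]  conj(Y_{3,3})(Ω₁) = 0.06565 + 0.24314j ; Y_{3,3}(Ω₂) = -0.23124 - 0.17192j ; Δ = 0.02662 - 0.06751j
Accumulated sum -0.13465 + 0.00000j; after 4π/(2l+1) scaling, -0.24173 + 0.00000j ⇒ P_3 = -0.241730

-0.241730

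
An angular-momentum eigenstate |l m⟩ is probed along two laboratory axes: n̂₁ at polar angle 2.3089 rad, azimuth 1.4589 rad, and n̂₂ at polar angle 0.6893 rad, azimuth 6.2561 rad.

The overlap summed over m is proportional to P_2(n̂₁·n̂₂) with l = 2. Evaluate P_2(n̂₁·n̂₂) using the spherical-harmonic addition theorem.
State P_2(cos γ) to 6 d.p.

-0.155254

Addition theorem: P_2(cos γ) = (4π/5) Σ_m Y*_{lm}(Ω₁) Y_{lm}(Ω₂), m = −2…2:
  m=-2: Y*=-0.206107+0.046911i  Y=+0.156016+0.008460i  product -0.032553+0.005575i
  m=-1: Y*=-0.042940-0.382143i  Y=+0.379023+0.010268i  product -0.012351-0.145282i
  m=+0: Y*=+0.113014-0.000000i  Y=+0.248063+0.000000i  product +0.028034+0.000000i
  m=+1: Y*=+0.042940-0.382143i  Y=-0.379023+0.010268i  product -0.012351+0.145282i
  m=+2: Y*=-0.206107-0.046911i  Y=+0.156016-0.008460i  product -0.032553-0.005575i
Accumulated sum -0.061773+0.000000i; after 4π/(2l+1) scaling, -0.155254+0.000000i ⇒ P_2 = -0.155254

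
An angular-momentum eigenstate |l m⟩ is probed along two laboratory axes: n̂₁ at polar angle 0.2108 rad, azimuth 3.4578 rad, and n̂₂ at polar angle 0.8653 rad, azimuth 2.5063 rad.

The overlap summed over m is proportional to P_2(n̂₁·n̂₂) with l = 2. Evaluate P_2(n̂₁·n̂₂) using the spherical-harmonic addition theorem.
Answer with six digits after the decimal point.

0.291753

Expand P_2 via completeness: Σ_{m} conj(Y_{2,m}) at Ω₁ times Y_{2,m} at Ω₂ —
  m=-2: Y*=0.01364 + 0.01000j  Y=0.06620 + 0.21386j  product -0.00123 + 0.00358j
  m=-1: Y*=-0.15023 - 0.04915j  Y=-0.30695 - 0.22630j  product 0.03499 + 0.04909j
  m=+0: Y*=0.58936 + 0.00000j  Y=0.08242 + 0.00000j  product 0.04857 + 0.00000j
  m=+1: Y*=0.15023 - 0.04915j  Y=0.30695 - 0.22630j  product 0.03499 - 0.04909j
  m=+2: Y*=0.01364 - 0.01000j  Y=0.06620 - 0.21386j  product -0.00123 - 0.00358j
Total Σ_m = 0.11608 - 0.00000j. Multiply by 2.513274: 0.29175 - 0.00000j. P_2(cos γ) = 0.291753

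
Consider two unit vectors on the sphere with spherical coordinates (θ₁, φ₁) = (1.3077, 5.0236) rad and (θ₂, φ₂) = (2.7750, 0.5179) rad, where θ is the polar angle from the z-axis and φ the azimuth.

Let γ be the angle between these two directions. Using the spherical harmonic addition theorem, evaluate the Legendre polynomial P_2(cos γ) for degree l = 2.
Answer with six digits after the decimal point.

Expand P_2 via completeness: Σ_{m} conj(Y_{2,m}) at Ω₁ times Y_{2,m} at Ω₂ —
  [-2]  conj(Y_{2,-2})(Ω₁) = -0.292609-0.209968i ; Y_{2,-2}(Ω₂) = +0.025302-0.042693i ; Δ = -0.016368+0.007180i
  [-1]  conj(Y_{2,-1})(Ω₁) = +0.059406-0.184685i ; Y_{2,-1}(Ω₂) = -0.224609+0.127977i ; Δ = +0.010292+0.049085i
  [+0]  conj(Y_{2,0})(Ω₁) = -0.251395-0.000000i ; Y_{2,0}(Ω₂) = +0.509222+0.000000i ; Δ = -0.128016-0.000000i
  [+1]  conj(Y_{2,1})(Ω₁) = -0.059406-0.184685i ; Y_{2,1}(Ω₂) = +0.224609+0.127977i ; Δ = +0.010292-0.049085i
  [+2]  conj(Y_{2,2})(Ω₁) = -0.292609+0.209968i ; Y_{2,2}(Ω₂) = +0.025302+0.042693i ; Δ = -0.016368-0.007180i
Accumulated sum -0.140167-0.000000i; after 4π/(2l+1) scaling, -0.352277-0.000000i ⇒ P_2 = -0.352277

-0.352277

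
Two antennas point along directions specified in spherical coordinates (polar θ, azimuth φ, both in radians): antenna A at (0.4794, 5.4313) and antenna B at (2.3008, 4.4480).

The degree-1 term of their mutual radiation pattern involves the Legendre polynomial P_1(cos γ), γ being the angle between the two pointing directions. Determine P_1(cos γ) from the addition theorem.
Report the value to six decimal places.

Term-by-term m-sum for l=1 (normalisation 4π/3 = 4.188790):
  [-1]  conj(Y_{1,-1})(Ω₁) = +0.104948-0.119921i ; Y_{1,-1}(Ω₂) = -0.067277+0.248507i ; Δ = +0.022740+0.034148i
  [+0]  conj(Y_{1,0})(Ω₁) = +0.433523-0.000000i ; Y_{1,0}(Ω₂) = -0.325836+0.000000i ; Δ = -0.141257+0.000000i
  [+1]  conj(Y_{1,1})(Ω₁) = -0.104948-0.119921i ; Y_{1,1}(Ω₂) = +0.067277+0.248507i ; Δ = +0.022740-0.034148i
Accumulated sum -0.095776+0.000000i; after 4π/(2l+1) scaling, -0.401187+0.000000i ⇒ P_1 = -0.401187

-0.401187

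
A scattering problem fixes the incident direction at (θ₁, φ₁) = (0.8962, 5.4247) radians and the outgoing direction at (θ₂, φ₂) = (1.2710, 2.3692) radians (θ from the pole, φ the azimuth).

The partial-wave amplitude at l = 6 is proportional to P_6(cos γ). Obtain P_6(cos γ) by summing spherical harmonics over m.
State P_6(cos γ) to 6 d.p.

Expand P_6 via completeness: Σ_{m} conj(Y_{6,m}) at Ω₁ times Y_{6,m} at Ω₂ —
  [-6]  conj(Y_{6,-6})(Ω₁) = (0.046535, 0.099226) ; Y_{6,-6}(Ω₂) = (-0.028639, -0.366270) ; Δ = (0.035011, -0.019886)
  [-5]  conj(Y_{6,-5})(Ω₁) = (-0.123798, 0.277246) ; Y_{6,-5}(Ω₂) = (0.295663, 0.259511) ; Δ = (-0.108551, 0.049845)
  [-4]  conj(Y_{6,-4})(Ω₁) = (-0.418245, 0.125880) ; Y_{6,-4}(Ω₂) = (0.012056, -0.000628) ; Δ = (-0.004963, 0.001780)
  [-3]  conj(Y_{6,-3})(Ω₁) = (-0.211163, -0.134201) ; Y_{6,-3}(Ω₂) = (-0.232442, 0.251327) ; Δ = (0.082812, -0.021877)
  [-2]  conj(Y_{6,-2})(Ω₁) = (0.028930, 0.196503) ; Y_{6,-2}(Ω₂) = (-0.002466, -0.094769) ; Δ = (0.018551, -0.003226)
  [-1]  conj(Y_{6,-1})(Ω₁) = (-0.220798, 0.255684) ; Y_{6,-1}(Ω₂) = (-0.219339, -0.213707) ; Δ = (0.103071, -0.008896)
  [+0]  conj(Y_{6,0})(Ω₁) = (0.110455, -0.000000) ; Y_{6,0}(Ω₂) = (0.121729, 0.000000) ; Δ = (0.013446, 0.000000)
  [+1]  conj(Y_{6,1})(Ω₁) = (0.220798, 0.255684) ; Y_{6,1}(Ω₂) = (0.219339, -0.213707) ; Δ = (0.103071, 0.008896)
  [+2]  conj(Y_{6,2})(Ω₁) = (0.028930, -0.196503) ; Y_{6,2}(Ω₂) = (-0.002466, 0.094769) ; Δ = (0.018551, 0.003226)
  [+3]  conj(Y_{6,3})(Ω₁) = (0.211163, -0.134201) ; Y_{6,3}(Ω₂) = (0.232442, 0.251327) ; Δ = (0.082812, 0.021877)
  [+4]  conj(Y_{6,4})(Ω₁) = (-0.418245, -0.125880) ; Y_{6,4}(Ω₂) = (0.012056, 0.000628) ; Δ = (-0.004963, -0.001780)
  [+5]  conj(Y_{6,5})(Ω₁) = (0.123798, 0.277246) ; Y_{6,5}(Ω₂) = (-0.295663, 0.259511) ; Δ = (-0.108551, -0.049845)
  [+6]  conj(Y_{6,6})(Ω₁) = (0.046535, -0.099226) ; Y_{6,6}(Ω₂) = (-0.028639, 0.366270) ; Δ = (0.035011, 0.019886)
Accumulated sum (0.265306, 0.000000); after 4π/(2l+1) scaling, (0.256457, 0.000000) ⇒ P_6 = 0.256457

0.256457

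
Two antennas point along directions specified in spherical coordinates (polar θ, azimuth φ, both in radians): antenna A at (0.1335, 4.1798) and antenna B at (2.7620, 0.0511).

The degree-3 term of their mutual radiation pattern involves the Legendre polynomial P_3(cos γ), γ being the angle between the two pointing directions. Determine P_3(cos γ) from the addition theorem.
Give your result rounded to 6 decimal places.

Summing Y*_{l m}(θ₁,φ₁)·Y_{l m}(θ₂,φ₂) over m ∈ [−3, 3]; prefactor 4π/(2·3+1) = 1.795196:
  [-3]  conj(Y_{3,-3})(Ω₁) = (0.000984, -0.000027) ; Y_{3,-3}(Ω₂) = (0.020978, -0.003241) ; Δ = (0.000021, -0.000004)
  [-2]  conj(Y_{3,-2})(Ω₁) = (-0.008692, 0.015700) ; Y_{3,-2}(Ω₂) = (-0.129651, 0.013297) ; Δ = (0.000918, -0.002151)
  [-1]  conj(Y_{3,-1})(Ω₁) = (-0.085434, -0.144951) ; Y_{3,-1}(Ω₂) = (0.396279, -0.020268) ; Δ = (-0.036794, -0.055710)
  [+0]  conj(Y_{3,0})(Ω₁) = (0.706949, -0.000000) ; Y_{3,0}(Ω₂) = (-0.455272, 0.000000) ; Δ = (-0.321854, 0.000000)
  [+1]  conj(Y_{3,1})(Ω₁) = (0.085434, -0.144951) ; Y_{3,1}(Ω₂) = (-0.396279, -0.020268) ; Δ = (-0.036794, 0.055710)
  [+2]  conj(Y_{3,2})(Ω₁) = (-0.008692, -0.015700) ; Y_{3,2}(Ω₂) = (-0.129651, -0.013297) ; Δ = (0.000918, 0.002151)
  [+3]  conj(Y_{3,3})(Ω₁) = (-0.000984, -0.000027) ; Y_{3,3}(Ω₂) = (-0.020978, -0.003241) ; Δ = (0.000021, 0.000004)
Accumulated sum (-0.393564, -0.000000); after 4π/(2l+1) scaling, (-0.706525, -0.000000) ⇒ P_3 = -0.706525

-0.706525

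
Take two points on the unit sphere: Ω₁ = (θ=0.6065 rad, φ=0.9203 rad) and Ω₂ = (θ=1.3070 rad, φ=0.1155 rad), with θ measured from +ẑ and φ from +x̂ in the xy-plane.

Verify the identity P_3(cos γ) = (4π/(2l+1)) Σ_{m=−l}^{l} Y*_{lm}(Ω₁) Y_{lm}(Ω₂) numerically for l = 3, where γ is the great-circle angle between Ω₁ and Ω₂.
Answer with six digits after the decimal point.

Term-by-term m-sum for l=3 (normalisation 4π/7 = 1.795196):
  [-3]  conj(Y_{3,-3})(Ω₁) = -0.071733+0.028709i ; Y_{3,-3}(Ω₂) = +0.353094-0.127491i ; Δ = -0.021669+0.019282i
  [-2]  conj(Y_{3,-2})(Ω₁) = -0.072717+0.262948i ; Y_{3,-2}(Ω₂) = +0.241765-0.056863i ; Δ = -0.002629+0.067707i
  [-1]  conj(Y_{3,-1})(Ω₁) = +0.265002+0.348234i ; Y_{3,-1}(Ω₂) = -0.204565+0.023733i ; Δ = -0.062475-0.064947i
  [+0]  conj(Y_{3,0})(Ω₁) = +0.115144-0.000000i ; Y_{3,0}(Ω₂) = -0.258836+0.000000i ; Δ = -0.029803+0.000000i
  [+1]  conj(Y_{3,1})(Ω₁) = -0.265002+0.348234i ; Y_{3,1}(Ω₂) = +0.204565+0.023733i ; Δ = -0.062475+0.064947i
  [+2]  conj(Y_{3,2})(Ω₁) = -0.072717-0.262948i ; Y_{3,2}(Ω₂) = +0.241765+0.056863i ; Δ = -0.002629-0.067707i
  [+3]  conj(Y_{3,3})(Ω₁) = +0.071733+0.028709i ; Y_{3,3}(Ω₂) = -0.353094-0.127491i ; Δ = -0.021669-0.019282i
Total Σ_m = -0.203347-0.000000i. Multiply by 1.795196: -0.365048-0.000000i. P_3(cos γ) = -0.365048

-0.365048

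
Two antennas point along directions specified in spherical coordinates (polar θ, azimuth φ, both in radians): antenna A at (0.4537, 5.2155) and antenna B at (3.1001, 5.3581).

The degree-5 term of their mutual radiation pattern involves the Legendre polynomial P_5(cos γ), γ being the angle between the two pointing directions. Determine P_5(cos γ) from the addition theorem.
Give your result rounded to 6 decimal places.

Term-by-term m-sum for l=5 (normalisation 4π/11 = 1.142397):
  m=-5: 0.00440 + 0.00608j × -0.00000 - 0.00000j = 0.00000 - 0.00000j  (running Σ = 0.00000 - 0.00000j)
  m=-4: -0.02081 + 0.04401j × 0.00000 + 0.00000j = -0.00000 + 0.00000j  (running Σ = -0.00000 + 0.00000j)
  m=-3: -0.18232 + 0.01122j × -0.00018 + 0.00007j = 0.00003 - 0.00001j  (running Σ = 0.00003 - 0.00001j)
  m=-2: -0.22291 - 0.35197j × 0.00160 - 0.00559j = -0.00232 + 0.00068j  (running Σ = -0.00229 + 0.00067j)
  m=-1: 0.22986 - 0.41766j × 0.06357 + 0.08438j = 0.04985 - 0.00716j  (running Σ = 0.04756 - 0.00649j)
  m=0: -0.04550 + 0.00000j × -0.92356 + 0.00000j = 0.04202 + 0.00000j  (running Σ = 0.08958 - 0.00649j)
  m=1: -0.22986 - 0.41766j × -0.06357 + 0.08438j = 0.04985 + 0.00716j  (running Σ = 0.13943 + 0.00067j)
  m=2: -0.22291 + 0.35197j × 0.00160 + 0.00559j = -0.00232 - 0.00068j  (running Σ = 0.13711 - 0.00001j)
  m=3: 0.18232 + 0.01122j × 0.00018 + 0.00007j = 0.00003 + 0.00001j  (running Σ = 0.13714 + 0.00000j)
  m=4: -0.02081 - 0.04401j × 0.00000 - 0.00000j = -0.00000 - 0.00000j  (running Σ = 0.13714 - 0.00000j)
  m=5: -0.00440 + 0.00608j × 0.00000 - 0.00000j = 0.00000 + 0.00000j  (running Σ = 0.13714 + 0.00000j)
Σ over m = 0.13714 + 0.00000j; ×(4π/11) → 0.15667 + 0.00000j. Real part: 0.156673

0.156673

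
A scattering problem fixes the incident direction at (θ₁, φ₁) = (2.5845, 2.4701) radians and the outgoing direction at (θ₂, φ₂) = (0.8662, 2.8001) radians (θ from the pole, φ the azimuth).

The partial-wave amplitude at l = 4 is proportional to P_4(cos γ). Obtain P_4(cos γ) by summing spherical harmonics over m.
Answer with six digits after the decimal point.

Expand P_4 via completeness: Σ_{m} conj(Y_{4,m}) at Ω₁ times Y_{4,m} at Ω₂ —
  term(m=-4) = 0.00128 - 0.00499j   from Y*(Ω₁)=-0.03105 - 0.01522j, Y(Ω₂)=0.03033 + 0.14598j
  term(m=-3) = -0.03089 + 0.04707j   from Y*(Ω₁)=-0.06741 - 0.14182j, Y(Ω₂)=-0.18627 - 0.30635j
  term(m=-2) = 0.11233 - 0.08718j   from Y*(Ω₁)=0.08539 - 0.36833j, Y(Ω₂)=0.29173 + 0.23735j
  term(m=-1) = 0.00605 - 0.00207j   from Y*(Ω₁)=0.33961 - 0.26988j, Y(Ω₂)=0.01389 + 0.00494j
  term(m=+0) = 0.01713 + 0.00000j   from Y*(Ω₁)=-0.04726 + 0.00000j, Y(Ω₂)=-0.36239 + 0.00000j
  term(m=+1) = 0.00605 + 0.00207j   from Y*(Ω₁)=-0.33961 - 0.26988j, Y(Ω₂)=-0.01389 + 0.00494j
  term(m=+2) = 0.11233 + 0.08718j   from Y*(Ω₁)=0.08539 + 0.36833j, Y(Ω₂)=0.29173 - 0.23735j
  term(m=+3) = -0.03089 - 0.04707j   from Y*(Ω₁)=0.06741 - 0.14182j, Y(Ω₂)=0.18627 - 0.30635j
  term(m=+4) = 0.00128 + 0.00499j   from Y*(Ω₁)=-0.03105 + 0.01522j, Y(Ω₂)=0.03033 - 0.14598j
Total Σ_m = 0.19467 + 0.00000j. Multiply by 1.396263: 0.27181 + 0.00000j. P_4(cos γ) = 0.271814

0.271814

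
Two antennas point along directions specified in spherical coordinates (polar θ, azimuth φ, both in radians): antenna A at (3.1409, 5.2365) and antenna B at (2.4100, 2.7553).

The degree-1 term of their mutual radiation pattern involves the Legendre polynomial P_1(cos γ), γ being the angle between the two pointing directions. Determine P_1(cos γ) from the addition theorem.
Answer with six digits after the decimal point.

0.743746

Summing Y*_{l m}(θ₁,φ₁)·Y_{l m}(θ₂,φ₂) over m ∈ [−1, 1]; prefactor 4π/(2·1+1) = 4.188790:
  [-1]  conj(Y_{1,-1})(Ω₁) = 0.00012 - 0.00021j ; Y_{1,-1}(Ω₂) = -0.21380 - 0.08696j ; Δ = -0.00004 + 0.00003j
  [+0]  conj(Y_{1,0})(Ω₁) = -0.48860 + 0.00000j ; Y_{1,0}(Ω₂) = -0.36357 + 0.00000j ; Δ = 0.17764 + 0.00000j
  [+1]  conj(Y_{1,1})(Ω₁) = -0.00012 - 0.00021j ; Y_{1,1}(Ω₂) = 0.21380 - 0.08696j ; Δ = -0.00004 - 0.00003j
Total Σ_m = 0.17756 + 0.00000j. Multiply by 4.188790: 0.74375 + 0.00000j. P_1(cos γ) = 0.743746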